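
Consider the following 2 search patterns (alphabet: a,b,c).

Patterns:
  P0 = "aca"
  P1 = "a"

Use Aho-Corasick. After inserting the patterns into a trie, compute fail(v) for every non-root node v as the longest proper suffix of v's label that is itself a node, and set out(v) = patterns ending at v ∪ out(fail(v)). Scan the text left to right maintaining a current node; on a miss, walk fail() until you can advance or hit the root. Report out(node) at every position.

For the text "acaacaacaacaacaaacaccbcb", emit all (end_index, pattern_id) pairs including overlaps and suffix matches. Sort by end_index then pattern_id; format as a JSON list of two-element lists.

Build:
Trie nodes:
  n0 'ε': a→1
  n1 'a': c→2  [P1 ends]
  n2 'ac': a→3
  n3 'aca': ·  [P0 ends]

Failure links (BFS by depth):
  n1('a'): parent n0 fail=0; on 'a' 0 → fail=0;  out {1}∪∅={1}
  n2('ac'): parent n1 fail=0; on 'c' 0 → fail=0;  out ∅∪∅=∅
  n3('aca'): parent n2 fail=0; on 'a' 0 → fail=1;  out {0}∪{1}={0,1}

Scan:
i=0 'a': node 0→1  → match P1@[0:0]
i=1 'c': node 1→2
i=2 'a': node 2→3  → match P0@[0:2],P1@[2:2]
i=3 'a': node 3→1 (fail-walked)  → match P1@[3:3]
i=4 'c': node 1→2
i=5 'a': node 2→3  → match P0@[3:5],P1@[5:5]
i=6 'a': node 3→1 (fail-walked)  → match P1@[6:6]
i=7 'c': node 1→2
i=8 'a': node 2→3  → match P0@[6:8],P1@[8:8]
i=9 'a': node 3→1 (fail-walked)  → match P1@[9:9]
i=10 'c': node 1→2
i=11 'a': node 2→3  → match P0@[9:11],P1@[11:11]
i=12 'a': node 3→1 (fail-walked)  → match P1@[12:12]
i=13 'c': node 1→2
i=14 'a': node 2→3  → match P0@[12:14],P1@[14:14]
i=15 'a': node 3→1 (fail-walked)  → match P1@[15:15]
i=16 'a': node 1→1 (fail-walked)  → match P1@[16:16]
i=17 'c': node 1→2
i=18 'a': node 2→3  → match P0@[16:18],P1@[18:18]
i=19 'c': node 3→2 (fail-walked)
i=20 'c': node 2→0 (fail-walked)
i=21 'b': node 0→0
i=22 'c': node 0→0
i=23 'b': node 0→0

All matches (sorted): [[0,1],[2,0],[2,1],[3,1],[5,0],[5,1],[6,1],[8,0],[8,1],[9,1],[11,0],[11,1],[12,1],[14,0],[14,1],[15,1],[16,1],[18,0],[18,1]]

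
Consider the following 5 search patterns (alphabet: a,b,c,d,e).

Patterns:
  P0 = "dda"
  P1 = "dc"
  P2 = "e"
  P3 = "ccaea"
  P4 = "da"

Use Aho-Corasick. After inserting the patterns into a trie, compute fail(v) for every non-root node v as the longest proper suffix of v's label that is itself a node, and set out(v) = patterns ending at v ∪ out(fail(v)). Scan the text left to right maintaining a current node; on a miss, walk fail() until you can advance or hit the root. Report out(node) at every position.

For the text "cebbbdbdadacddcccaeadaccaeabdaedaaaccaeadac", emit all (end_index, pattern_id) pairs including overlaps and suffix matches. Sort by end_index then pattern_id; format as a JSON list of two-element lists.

Build automaton:
Trie nodes:
  n0 'ε': c→6 d→1 e→5
  n1 'd': a→11 c→4 d→2
  n2 'dd': a→3
  n3 'dda': ·  ←P0
  n4 'dc': ·  ←P1
  n5 'e': ·  ←P2
  n6 'c': c→7
  n7 'cc': a→8
  n8 'cca': e→9
  n9 'ccae': a→10
  n10 'ccaea': ·  ←P3
  n11 'da': ·  ←P4

Failure links (BFS by depth):
  fail(1) 'd': from fail(0)=0 chase 'd': 0 ⇒ 0;  out=∅∪out(0)=∅
  fail(5) 'e': from fail(0)=0 chase 'e': 0 ⇒ 0;  out={2}∪out(0)={2}
  fail(6) 'c': from fail(0)=0 chase 'c': 0 ⇒ 0;  out=∅∪out(0)=∅
  fail(2) 'dd': from fail(1)=0 chase 'd': 0 ⇒ 1;  out=∅∪out(1)=∅
  fail(4) 'dc': from fail(1)=0 chase 'c': 0 ⇒ 6;  out={1}∪out(6)={1}
  fail(7) 'cc': from fail(6)=0 chase 'c': 0 ⇒ 6;  out=∅∪out(6)=∅
  fail(11) 'da': from fail(1)=0 chase 'a': 0 ⇒ 0;  out={4}∪out(0)={4}
  fail(3) 'dda': from fail(2)=1 chase 'a': 1 ⇒ 11;  out={0}∪out(11)={0,4}
  fail(8) 'cca': from fail(7)=6 chase 'a': 6→0 ⇒ 0;  out=∅∪out(0)=∅
  fail(9) 'ccae': from fail(8)=0 chase 'e': 0 ⇒ 5;  out=∅∪out(5)={2}
  fail(10) 'ccaea': from fail(9)=5 chase 'a': 5→0 ⇒ 0;  out={3}∪out(0)={3}

Scan:
i=0 'c': node 0→6
i=1 'e': node 6→5 ·f  ** P2@[1:1]
i=2 'b': node 5→0 ·f
i=3 'b': node 0→0
i=4 'b': node 0→0
i=5 'd': node 0→1
i=6 'b': node 1→0 ·f
i=7 'd': node 0→1
i=8 'a': node 1→11  ** P4@[7:8]
i=9 'd': node 11→1 ·f
i=10 'a': node 1→11  ** P4@[9:10]
i=11 'c': node 11→6 ·f
i=12 'd': node 6→1 ·f
i=13 'd': node 1→2
i=14 'c': node 2→4 ·f  ** P1@[13:14]
i=15 'c': node 4→7 ·f
i=16 'c': node 7→7 ·f
i=17 'a': node 7→8
i=18 'e': node 8→9  ** P2@[18:18]
i=19 'a': node 9→10  ** P3@[15:19]
i=20 'd': node 10→1 ·f
i=21 'a': node 1→11  ** P4@[20:21]
i=22 'c': node 11→6 ·f
i=23 'c': node 6→7
i=24 'a': node 7→8
i=25 'e': node 8→9  ** P2@[25:25]
i=26 'a': node 9→10  ** P3@[22:26]
i=27 'b': node 10→0 ·f
i=28 'd': node 0→1
i=29 'a': node 1→11  ** P4@[28:29]
i=30 'e': node 11→5 ·f  ** P2@[30:30]
i=31 'd': node 5→1 ·f
i=32 'a': node 1→11  ** P4@[31:32]
i=33 'a': node 11→0 ·f
i=34 'a': node 0→0
i=35 'c': node 0→6
i=36 'c': node 6→7
i=37 'a': node 7→8
i=38 'e': node 8→9  ** P2@[38:38]
i=39 'a': node 9→10  ** P3@[35:39]
i=40 'd': node 10→1 ·f
i=41 'a': node 1→11  ** P4@[40:41]
i=42 'c': node 11→6 ·f

Matches: [[1,2],[8,4],[10,4],[14,1],[18,2],[19,3],[21,4],[25,2],[26,3],[29,4],[30,2],[32,4],[38,2],[39,3],[41,4]]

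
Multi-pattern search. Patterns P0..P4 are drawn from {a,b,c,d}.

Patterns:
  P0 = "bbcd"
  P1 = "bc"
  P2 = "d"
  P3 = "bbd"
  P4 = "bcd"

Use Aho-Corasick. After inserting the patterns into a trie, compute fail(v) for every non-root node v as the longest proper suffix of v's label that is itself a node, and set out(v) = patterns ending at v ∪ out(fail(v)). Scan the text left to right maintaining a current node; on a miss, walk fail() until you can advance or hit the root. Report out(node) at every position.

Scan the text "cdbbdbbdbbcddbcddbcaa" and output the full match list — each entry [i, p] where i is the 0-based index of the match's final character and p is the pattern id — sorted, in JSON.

Build automaton:
Trie (insert patterns):
  n0 'ε': b→1 d→6
  n1 'b': b→2 c→5
  n2 'bb': c→3 d→7
  n3 'bbc': d→4
  n4 'bbcd': ·  [P0 ends]
  n5 'bc': d→8  [P1 ends]
  n6 'd': ·  [P2 ends]
  n7 'bbd': ·  [P3 ends]
  n8 'bcd': ·  [P4 ends]

Failure links (BFS by depth):
  n1('b'): parent n0 fail=0; on 'b' 0 → fail=0;  out ∅∪∅=∅
  n6('d'): parent n0 fail=0; on 'd' 0 → fail=0;  out {2}∪∅={2}
  n2('bb'): parent n1 fail=0; on 'b' 0 → fail=1;  out ∅∪∅=∅
  n5('bc'): parent n1 fail=0; on 'c' 0 → fail=0;  out {1}∪∅={1}
  n3('bbc'): parent n2 fail=1; on 'c' 1 → fail=5;  out ∅∪{1}={1}
  n7('bbd'): parent n2 fail=1; on 'd' 1→0 → fail=6;  out {3}∪{2}={2,3}
  n8('bcd'): parent n5 fail=0; on 'd' 0 → fail=6;  out {4}∪{2}={2,4}
  n4('bbcd'): parent n3 fail=5; on 'd' 5 → fail=8;  out {0}∪{2,4}={0,2,4}

Scan:
i=0 'c': node 0→0
i=1 'd': node 0→6  → match P2@[1:1]
i=2 'b': node 6→1 (via fail)
i=3 'b': node 1→2
i=4 'd': node 2→7  → match P2@[4:4],P3@[2:4]
i=5 'b': node 7→1 (via fail)
i=6 'b': node 1→2
i=7 'd': node 2→7  → match P2@[7:7],P3@[5:7]
i=8 'b': node 7→1 (via fail)
i=9 'b': node 1→2
i=10 'c': node 2→3  → match P1@[9:10]
i=11 'd': node 3→4  → match P0@[8:11],P2@[11:11],P4@[9:11]
i=12 'd': node 4→6 (via fail)  → match P2@[12:12]
i=13 'b': node 6→1 (via fail)
i=14 'c': node 1→5  → match P1@[13:14]
i=15 'd': node 5→8  → match P2@[15:15],P4@[13:15]
i=16 'd': node 8→6 (via fail)  → match P2@[16:16]
i=17 'b': node 6→1 (via fail)
i=18 'c': node 1→5  → match P1@[17:18]
i=19 'a': node 5→0 (via fail)
i=20 'a': node 0→0

Result: [[1,2],[4,2],[4,3],[7,2],[7,3],[10,1],[11,0],[11,2],[11,4],[12,2],[14,1],[15,2],[15,4],[16,2],[18,1]]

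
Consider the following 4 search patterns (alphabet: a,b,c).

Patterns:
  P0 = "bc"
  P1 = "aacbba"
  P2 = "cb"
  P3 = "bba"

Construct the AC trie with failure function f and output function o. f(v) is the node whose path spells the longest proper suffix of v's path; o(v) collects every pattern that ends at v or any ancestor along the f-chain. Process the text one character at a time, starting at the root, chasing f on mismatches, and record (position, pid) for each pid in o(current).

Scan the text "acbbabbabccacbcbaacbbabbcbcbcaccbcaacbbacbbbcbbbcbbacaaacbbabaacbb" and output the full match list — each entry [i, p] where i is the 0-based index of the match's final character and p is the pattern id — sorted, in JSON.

Construct AC machine:
Trie (insert patterns):
  n0 'ε': a→3 b→1 c→9
  n1 'b': b→11 c→2
  n2 'bc': ·  ←P0
  n3 'a': a→4
  n4 'aa': c→5
  n5 'aac': b→6
  n6 'aacb': b→7
  n7 'aacbb': a→8
  n8 'aacbba': ·  ←P1
  n9 'c': b→10
  n10 'cb': ·  ←P2
  n11 'bb': a→12
  n12 'bba': ·  ←P3

Failure links (BFS by depth):
  n1('b'): parent n0 fail=0; on 'b' 0 → fail=0;  out ∅∪∅=∅
  n3('a'): parent n0 fail=0; on 'a' 0 → fail=0;  out ∅∪∅=∅
  n9('c'): parent n0 fail=0; on 'c' 0 → fail=0;  out ∅∪∅=∅
  n2('bc'): parent n1 fail=0; on 'c' 0 → fail=9;  out {0}∪∅={0}
  n4('aa'): parent n3 fail=0; on 'a' 0 → fail=3;  out ∅∪∅=∅
  n10('cb'): parent n9 fail=0; on 'b' 0 → fail=1;  out {2}∪∅={2}
  n11('bb'): parent n1 fail=0; on 'b' 0 → fail=1;  out ∅∪∅=∅
  n5('aac'): parent n4 fail=3; on 'c' 3→0 → fail=9;  out ∅∪∅=∅
  n12('bba'): parent n11 fail=1; on 'a' 1→0 → fail=3;  out {3}∪∅={3}
  n6('aacb'): parent n5 fail=9; on 'b' 9 → fail=10;  out ∅∪{2}={2}
  n7('aacbb'): parent n6 fail=10; on 'b' 10→1 → fail=11;  out ∅∪∅=∅
  n8('aacbba'): parent n7 fail=11; on 'a' 11 → fail=12;  out {1}∪{3}={1,3}

Scan:
i=0 'a': node 0→3
i=1 'c': node 3→9 (fail-walked)
i=2 'b': node 9→10  → match P2@[1:2]
i=3 'b': node 10→11 (fail-walked)
i=4 'a': node 11→12  → match P3@[2:4]
i=5 'b': node 12→1 (fail-walked)
i=6 'b': node 1→11
i=7 'a': node 11→12  → match P3@[5:7]
i=8 'b': node 12→1 (fail-walked)
i=9 'c': node 1→2  → match P0@[8:9]
i=10 'c': node 2→9 (fail-walked)
i=11 'a': node 9→3 (fail-walked)
i=12 'c': node 3→9 (fail-walked)
i=13 'b': node 9→10  → match P2@[12:13]
i=14 'c': node 10→2 (fail-walked)  → match P0@[13:14]
i=15 'b': node 2→10 (fail-walked)  → match P2@[14:15]
i=16 'a': node 10→3 (fail-walked)
i=17 'a': node 3→4
i=18 'c': node 4→5
i=19 'b': node 5→6  → match P2@[18:19]
i=20 'b': node 6→7
i=21 'a': node 7→8  → match P1@[16:21],P3@[19:21]
i=22 'b': node 8→1 (fail-walked)
i=23 'b': node 1→11
i=24 'c': node 11→2 (fail-walked)  → match P0@[23:24]
i=25 'b': node 2→10 (fail-walked)  → match P2@[24:25]
i=26 'c': node 10→2 (fail-walked)  → match P0@[25:26]
i=27 'b': node 2→10 (fail-walked)  → match P2@[26:27]
i=28 'c': node 10→2 (fail-walked)  → match P0@[27:28]
i=29 'a': node 2→3 (fail-walked)
i=30 'c': node 3→9 (fail-walked)
i=31 'c': node 9→9 (fail-walked)
i=32 'b': node 9→10  → match P2@[31:32]
i=33 'c': node 10→2 (fail-walked)  → match P0@[32:33]
i=34 'a': node 2→3 (fail-walked)
i=35 'a': node 3→4
i=36 'c': node 4→5
i=37 'b': node 5→6  → match P2@[36:37]
i=38 'b': node 6→7
i=39 'a': node 7→8  → match P1@[34:39],P3@[37:39]
i=40 'c': node 8→9 (fail-walked)
i=41 'b': node 9→10  → match P2@[40:41]
i=42 'b': node 10→11 (fail-walked)
i=43 'b': node 11→11 (fail-walked)
i=44 'c': node 11→2 (fail-walked)  → match P0@[43:44]
i=45 'b': node 2→10 (fail-walked)  → match P2@[44:45]
i=46 'b': node 10→11 (fail-walked)
i=47 'b': node 11→11 (fail-walked)
i=48 'c': node 11→2 (fail-walked)  → match P0@[47:48]
i=49 'b': node 2→10 (fail-walked)  → match P2@[48:49]
i=50 'b': node 10→11 (fail-walked)
i=51 'a': node 11→12  → match P3@[49:51]
i=52 'c': node 12→9 (fail-walked)
i=53 'a': node 9→3 (fail-walked)
i=54 'a': node 3→4
i=55 'a': node 4→4 (fail-walked)
i=56 'c': node 4→5
i=57 'b': node 5→6  → match P2@[56:57]
i=58 'b': node 6→7
i=59 'a': node 7→8  → match P1@[54:59],P3@[57:59]
i=60 'b': node 8→1 (fail-walked)
i=61 'a': node 1→3 (fail-walked)
i=62 'a': node 3→4
i=63 'c': node 4→5
i=64 'b': node 5→6  → match P2@[63:64]
i=65 'b': node 6→7

Matches: [[2,2],[4,3],[7,3],[9,0],[13,2],[14,0],[15,2],[19,2],[21,1],[21,3],[24,0],[25,2],[26,0],[27,2],[28,0],[32,2],[33,0],[37,2],[39,1],[39,3],[41,2],[44,0],[45,2],[48,0],[49,2],[51,3],[57,2],[59,1],[59,3],[64,2]]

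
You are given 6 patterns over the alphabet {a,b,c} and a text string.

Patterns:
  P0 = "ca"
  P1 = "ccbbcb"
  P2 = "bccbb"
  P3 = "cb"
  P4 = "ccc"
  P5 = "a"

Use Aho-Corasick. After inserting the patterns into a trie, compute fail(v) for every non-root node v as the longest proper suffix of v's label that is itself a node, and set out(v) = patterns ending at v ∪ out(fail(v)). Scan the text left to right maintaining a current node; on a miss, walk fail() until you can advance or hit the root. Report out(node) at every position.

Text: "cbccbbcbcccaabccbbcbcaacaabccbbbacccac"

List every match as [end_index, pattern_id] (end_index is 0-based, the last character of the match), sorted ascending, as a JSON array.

Build:
Trie nodes:
  n0 'ε': a→15 b→8 c→1
  n1 'c': a→2 b→13 c→3
  n2 'ca': ·  ←P0
  n3 'cc': b→4 c→14
  n4 'ccb': b→5
  n5 'ccbb': c→6
  n6 'ccbbc': b→7
  n7 'ccbbcb': ·  ←P1
  n8 'b': c→9
  n9 'bc': c→10
  n10 'bcc': b→11
  n11 'bccb': b→12
  n12 'bccbb': ·  ←P2
  n13 'cb': ·  ←P3
  n14 'ccc': ·  ←P4
  n15 'a': ·  ←P5

Failure links (BFS by depth):
  fail(1) 'c': from fail(0)=0 chase 'c': 0 ⇒ 0;  out=∅∪out(0)=∅
  fail(8) 'b': from fail(0)=0 chase 'b': 0 ⇒ 0;  out=∅∪out(0)=∅
  fail(15) 'a': from fail(0)=0 chase 'a': 0 ⇒ 0;  out={5}∪out(0)={5}
  fail(2) 'ca': from fail(1)=0 chase 'a': 0 ⇒ 15;  out={0}∪out(15)={0,5}
  fail(3) 'cc': from fail(1)=0 chase 'c': 0 ⇒ 1;  out=∅∪out(1)=∅
  fail(9) 'bc': from fail(8)=0 chase 'c': 0 ⇒ 1;  out=∅∪out(1)=∅
  fail(13) 'cb': from fail(1)=0 chase 'b': 0 ⇒ 8;  out={3}∪out(8)={3}
  fail(4) 'ccb': from fail(3)=1 chase 'b': 1 ⇒ 13;  out=∅∪out(13)={3}
  fail(10) 'bcc': from fail(9)=1 chase 'c': 1 ⇒ 3;  out=∅∪out(3)=∅
  fail(14) 'ccc': from fail(3)=1 chase 'c': 1 ⇒ 3;  out={4}∪out(3)={4}
  fail(5) 'ccbb': from fail(4)=13 chase 'b': 13→8→0 ⇒ 8;  out=∅∪out(8)=∅
  fail(11) 'bccb': from fail(10)=3 chase 'b': 3 ⇒ 4;  out=∅∪out(4)={3}
  fail(6) 'ccbbc': from fail(5)=8 chase 'c': 8 ⇒ 9;  out=∅∪out(9)=∅
  fail(12) 'bccbb': from fail(11)=4 chase 'b': 4 ⇒ 5;  out={2}∪out(5)={2}
  fail(7) 'ccbbcb': from fail(6)=9 chase 'b': 9→1 ⇒ 13;  out={1}∪out(13)={1,3}

Run:
pos 0 'c': at 1
pos 1 'b': at 13  → match P3@[0:1]
pos 2 'c': at 9 (via fail)
pos 3 'c': at 10
pos 4 'b': at 11  → match P3@[3:4]
pos 5 'b': at 12  → match P2@[1:5]
pos 6 'c': at 6 (via fail)
pos 7 'b': at 7  → match P1@[2:7],P3@[6:7]
pos 8 'c': at 9 (via fail)
pos 9 'c': at 10
pos 10 'c': at 14 (via fail)  → match P4@[8:10]
pos 11 'a': at 2 (via fail)  → match P0@[10:11],P5@[11:11]
pos 12 'a': at 15 (via fail)  → match P5@[12:12]
pos 13 'b': at 8 (via fail)
pos 14 'c': at 9
pos 15 'c': at 10
pos 16 'b': at 11  → match P3@[15:16]
pos 17 'b': at 12  → match P2@[13:17]
pos 18 'c': at 6 (via fail)
pos 19 'b': at 7  → match P1@[14:19],P3@[18:19]
pos 20 'c': at 9 (via fail)
pos 21 'a': at 2 (via fail)  → match P0@[20:21],P5@[21:21]
pos 22 'a': at 15 (via fail)  → match P5@[22:22]
pos 23 'c': at 1 (via fail)
pos 24 'a': at 2  → match P0@[23:24],P5@[24:24]
pos 25 'a': at 15 (via fail)  → match P5@[25:25]
pos 26 'b': at 8 (via fail)
pos 27 'c': at 9
pos 28 'c': at 10
pos 29 'b': at 11  → match P3@[28:29]
pos 30 'b': at 12  → match P2@[26:30]
pos 31 'b': at 8 (via fail)
pos 32 'a': at 15 (via fail)  → match P5@[32:32]
pos 33 'c': at 1 (via fail)
pos 34 'c': at 3
pos 35 'c': at 14  → match P4@[33:35]
pos 36 'a': at 2 (via fail)  → match P0@[35:36],P5@[36:36]
pos 37 'c': at 1 (via fail)

All matches (sorted): [[1,3],[4,3],[5,2],[7,1],[7,3],[10,4],[11,0],[11,5],[12,5],[16,3],[17,2],[19,1],[19,3],[21,0],[21,5],[22,5],[24,0],[24,5],[25,5],[29,3],[30,2],[32,5],[35,4],[36,0],[36,5]]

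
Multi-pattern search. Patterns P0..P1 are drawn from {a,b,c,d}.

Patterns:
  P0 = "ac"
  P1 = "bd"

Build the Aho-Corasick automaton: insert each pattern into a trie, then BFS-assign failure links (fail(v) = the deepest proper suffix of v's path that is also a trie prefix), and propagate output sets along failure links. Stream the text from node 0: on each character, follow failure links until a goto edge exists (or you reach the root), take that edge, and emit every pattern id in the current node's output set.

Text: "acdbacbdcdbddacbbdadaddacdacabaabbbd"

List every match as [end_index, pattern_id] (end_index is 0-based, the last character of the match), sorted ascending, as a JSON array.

Build automaton:
Trie (insert patterns):
  n0 'ε': a→1 b→3
  n1 'a': c→2
  n2 'ac': ·  [P0 ends]
  n3 'b': d→4
  n4 'bd': ·  [P1 ends]

Failure links (BFS by depth):
  fail(1) 'a': from fail(0)=0 chase 'a': 0 ⇒ 0;  out=∅∪out(0)=∅
  fail(3) 'b': from fail(0)=0 chase 'b': 0 ⇒ 0;  out=∅∪out(0)=∅
  fail(2) 'ac': from fail(1)=0 chase 'c': 0 ⇒ 0;  out={0}∪out(0)={0}
  fail(4) 'bd': from fail(3)=0 chase 'd': 0 ⇒ 0;  out={1}∪out(0)={1}

Scan:
pos 0 'a': at 1
pos 1 'c': at 2  ** P0@[0:1]
pos 2 'd': at 0 (fail-walked)
pos 3 'b': at 3
pos 4 'a': at 1 (fail-walked)
pos 5 'c': at 2  ** P0@[4:5]
pos 6 'b': at 3 (fail-walked)
pos 7 'd': at 4  ** P1@[6:7]
pos 8 'c': at 0 (fail-walked)
pos 9 'd': at 0
pos 10 'b': at 3
pos 11 'd': at 4  ** P1@[10:11]
pos 12 'd': at 0 (fail-walked)
pos 13 'a': at 1
pos 14 'c': at 2  ** P0@[13:14]
pos 15 'b': at 3 (fail-walked)
pos 16 'b': at 3 (fail-walked)
pos 17 'd': at 4  ** P1@[16:17]
pos 18 'a': at 1 (fail-walked)
pos 19 'd': at 0 (fail-walked)
pos 20 'a': at 1
pos 21 'd': at 0 (fail-walked)
pos 22 'd': at 0
pos 23 'a': at 1
pos 24 'c': at 2  ** P0@[23:24]
pos 25 'd': at 0 (fail-walked)
pos 26 'a': at 1
pos 27 'c': at 2  ** P0@[26:27]
pos 28 'a': at 1 (fail-walked)
pos 29 'b': at 3 (fail-walked)
pos 30 'a': at 1 (fail-walked)
pos 31 'a': at 1 (fail-walked)
pos 32 'b': at 3 (fail-walked)
pos 33 'b': at 3 (fail-walked)
pos 34 'b': at 3 (fail-walked)
pos 35 'd': at 4  ** P1@[34:35]

Matches: [[1,0],[5,0],[7,1],[11,1],[14,0],[17,1],[24,0],[27,0],[35,1]]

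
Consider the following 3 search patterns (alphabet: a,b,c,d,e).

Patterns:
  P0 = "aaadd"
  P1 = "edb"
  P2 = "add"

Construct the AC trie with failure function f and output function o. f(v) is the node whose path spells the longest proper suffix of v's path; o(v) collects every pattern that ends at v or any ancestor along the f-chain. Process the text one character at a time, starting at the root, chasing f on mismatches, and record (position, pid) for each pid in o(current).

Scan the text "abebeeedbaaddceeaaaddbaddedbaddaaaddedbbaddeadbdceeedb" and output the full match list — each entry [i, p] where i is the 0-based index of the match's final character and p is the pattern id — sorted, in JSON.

Build:
Trie nodes:
  n0 'ε': a→1 e→6
  n1 'a': a→2 d→9
  n2 'aa': a→3
  n3 'aaa': d→4
  n4 'aaad': d→5
  n5 'aaadd': ·  [P0 ends]
  n6 'e': d→7
  n7 'ed': b→8
  n8 'edb': ·  [P1 ends]
  n9 'ad': d→10
  n10 'add': ·  [P2 ends]

Failure links (BFS by depth):
  n1('a'): parent n0 fail=0; on 'a' 0 → fail=0;  out ∅∪∅=∅
  n6('e'): parent n0 fail=0; on 'e' 0 → fail=0;  out ∅∪∅=∅
  n2('aa'): parent n1 fail=0; on 'a' 0 → fail=1;  out ∅∪∅=∅
  n7('ed'): parent n6 fail=0; on 'd' 0 → fail=0;  out ∅∪∅=∅
  n9('ad'): parent n1 fail=0; on 'd' 0 → fail=0;  out ∅∪∅=∅
  n3('aaa'): parent n2 fail=1; on 'a' 1 → fail=2;  out ∅∪∅=∅
  n8('edb'): parent n7 fail=0; on 'b' 0 → fail=0;  out {1}∪∅={1}
  n10('add'): parent n9 fail=0; on 'd' 0 → fail=0;  out {2}∪∅={2}
  n4('aaad'): parent n3 fail=2; on 'd' 2→1 → fail=9;  out ∅∪∅=∅
  n5('aaadd'): parent n4 fail=9; on 'd' 9 → fail=10;  out {0}∪{2}={0,2}

Run:
i=0 'a': node 0→1
i=1 'b': node 1→0 ·f
i=2 'e': node 0→6
i=3 'b': node 6→0 ·f
i=4 'e': node 0→6
i=5 'e': node 6→6 ·f
i=6 'e': node 6→6 ·f
i=7 'd': node 6→7
i=8 'b': node 7→8  ** P1@[6:8]
i=9 'a': node 8→1 ·f
i=10 'a': node 1→2
i=11 'd': node 2→9 ·f
i=12 'd': node 9→10  ** P2@[10:12]
i=13 'c': node 10→0 ·f
i=14 'e': node 0→6
i=15 'e': node 6→6 ·f
i=16 'a': node 6→1 ·f
i=17 'a': node 1→2
i=18 'a': node 2→3
i=19 'd': node 3→4
i=20 'd': node 4→5  ** P0@[16:20],P2@[18:20]
i=21 'b': node 5→0 ·f
i=22 'a': node 0→1
i=23 'd': node 1→9
i=24 'd': node 9→10  ** P2@[22:24]
i=25 'e': node 10→6 ·f
i=26 'd': node 6→7
i=27 'b': node 7→8  ** P1@[25:27]
i=28 'a': node 8→1 ·f
i=29 'd': node 1→9
i=30 'd': node 9→10  ** P2@[28:30]
i=31 'a': node 10→1 ·f
i=32 'a': node 1→2
i=33 'a': node 2→3
i=34 'd': node 3→4
i=35 'd': node 4→5  ** P0@[31:35],P2@[33:35]
i=36 'e': node 5→6 ·f
i=37 'd': node 6→7
i=38 'b': node 7→8  ** P1@[36:38]
i=39 'b': node 8→0 ·f
i=40 'a': node 0→1
i=41 'd': node 1→9
i=42 'd': node 9→10  ** P2@[40:42]
i=43 'e': node 10→6 ·f
i=44 'a': node 6→1 ·f
i=45 'd': node 1→9
i=46 'b': node 9→0 ·f
i=47 'd': node 0→0
i=48 'c': node 0→0
i=49 'e': node 0→6
i=50 'e': node 6→6 ·f
i=51 'e': node 6→6 ·f
i=52 'd': node 6→7
i=53 'b': node 7→8  ** P1@[51:53]

Result: [[8,1],[12,2],[20,0],[20,2],[24,2],[27,1],[30,2],[35,0],[35,2],[38,1],[42,2],[53,1]]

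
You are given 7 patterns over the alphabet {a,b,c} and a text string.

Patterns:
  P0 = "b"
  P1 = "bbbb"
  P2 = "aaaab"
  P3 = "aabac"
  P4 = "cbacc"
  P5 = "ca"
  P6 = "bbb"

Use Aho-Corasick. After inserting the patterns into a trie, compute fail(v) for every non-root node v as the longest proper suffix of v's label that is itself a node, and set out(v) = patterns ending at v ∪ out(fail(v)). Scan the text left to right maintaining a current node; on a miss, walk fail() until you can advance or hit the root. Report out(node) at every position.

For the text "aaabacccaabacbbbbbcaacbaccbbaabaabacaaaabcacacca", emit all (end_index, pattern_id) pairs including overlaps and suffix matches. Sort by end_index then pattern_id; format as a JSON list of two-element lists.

Construct AC machine:
Trie (insert patterns):
  0='ε' goto a→5 b→1 c→13
  1='b' goto b→2  ←P0
  2='bb' goto b→3
  3='bbb' goto b→4  ←P6
  4='bbbb' goto ·  ←P1
  5='a' goto a→6
  6='aa' goto a→7 b→10
  7='aaa' goto a→8
  8='aaaa' goto b→9
  9='aaaab' goto ·  ←P2
  10='aab' goto a→11
  11='aaba' goto c→12
  12='aabac' goto ·  ←P3
  13='c' goto a→18 b→14
  14='cb' goto a→15
  15='cba' goto c→16
  16='cbac' goto c→17
  17='cbacc' goto ·  ←P4
  18='ca' goto ·  ←P5

BFS fail/out derivation:
  fail(1) 'b': from fail(0)=0 chase 'b': 0 ⇒ 0;  out={0}∪out(0)={0}
  fail(5) 'a': from fail(0)=0 chase 'a': 0 ⇒ 0;  out=∅∪out(0)=∅
  fail(13) 'c': from fail(0)=0 chase 'c': 0 ⇒ 0;  out=∅∪out(0)=∅
  fail(2) 'bb': from fail(1)=0 chase 'b': 0 ⇒ 1;  out=∅∪out(1)={0}
  fail(6) 'aa': from fail(5)=0 chase 'a': 0 ⇒ 5;  out=∅∪out(5)=∅
  fail(14) 'cb': from fail(13)=0 chase 'b': 0 ⇒ 1;  out=∅∪out(1)={0}
  fail(18) 'ca': from fail(13)=0 chase 'a': 0 ⇒ 5;  out={5}∪out(5)={5}
  fail(3) 'bbb': from fail(2)=1 chase 'b': 1 ⇒ 2;  out={6}∪out(2)={0,6}
  fail(7) 'aaa': from fail(6)=5 chase 'a': 5 ⇒ 6;  out=∅∪out(6)=∅
  fail(10) 'aab': from fail(6)=5 chase 'b': 5→0 ⇒ 1;  out=∅∪out(1)={0}
  fail(15) 'cba': from fail(14)=1 chase 'a': 1→0 ⇒ 5;  out=∅∪out(5)=∅
  fail(4) 'bbbb': from fail(3)=2 chase 'b': 2 ⇒ 3;  out={1}∪out(3)={0,1,6}
  fail(8) 'aaaa': from fail(7)=6 chase 'a': 6 ⇒ 7;  out=∅∪out(7)=∅
  fail(11) 'aaba': from fail(10)=1 chase 'a': 1→0 ⇒ 5;  out=∅∪out(5)=∅
  fail(16) 'cbac': from fail(15)=5 chase 'c': 5→0 ⇒ 13;  out=∅∪out(13)=∅
  fail(9) 'aaaab': from fail(8)=7 chase 'b': 7→6 ⇒ 10;  out={2}∪out(10)={0,2}
  fail(12) 'aabac': from fail(11)=5 chase 'c': 5→0 ⇒ 13;  out={3}∪out(13)={3}
  fail(17) 'cbacc': from fail(16)=13 chase 'c': 13→0 ⇒ 13;  out={4}∪out(13)={4}

Text stream:
[0] read 'a'  n0⇒n5
[1] read 'a'  n5⇒n6
[2] read 'a'  n6⇒n7
[3] read 'b'  n7⇒n10 (via fail)  → match P0@[3:3]
[4] read 'a'  n10⇒n11
[5] read 'c'  n11⇒n12  → match P3@[1:5]
[6] read 'c'  n12⇒n13 (via fail)
[7] read 'c'  n13⇒n13 (via fail)
[8] read 'a'  n13⇒n18  → match P5@[7:8]
[9] read 'a'  n18⇒n6 (via fail)
[10] read 'b'  n6⇒n10  → match P0@[10:10]
[11] read 'a'  n10⇒n11
[12] read 'c'  n11⇒n12  → match P3@[8:12]
[13] read 'b'  n12⇒n14 (via fail)  → match P0@[13:13]
[14] read 'b'  n14⇒n2 (via fail)  → match P0@[14:14]
[15] read 'b'  n2⇒n3  → match P0@[15:15],P6@[13:15]
[16] read 'b'  n3⇒n4  → match P0@[16:16],P1@[13:16],P6@[14:16]
[17] read 'b'  n4⇒n4 (via fail)  → match P0@[17:17],P1@[14:17],P6@[15:17]
[18] read 'c'  n4⇒n13 (via fail)
[19] read 'a'  n13⇒n18  → match P5@[18:19]
[20] read 'a'  n18⇒n6 (via fail)
[21] read 'c'  n6⇒n13 (via fail)
[22] read 'b'  n13⇒n14  → match P0@[22:22]
[23] read 'a'  n14⇒n15
[24] read 'c'  n15⇒n16
[25] read 'c'  n16⇒n17  → match P4@[21:25]
[26] read 'b'  n17⇒n14 (via fail)  → match P0@[26:26]
[27] read 'b'  n14⇒n2 (via fail)  → match P0@[27:27]
[28] read 'a'  n2⇒n5 (via fail)
[29] read 'a'  n5⇒n6
[30] read 'b'  n6⇒n10  → match P0@[30:30]
[31] read 'a'  n10⇒n11
[32] read 'a'  n11⇒n6 (via fail)
[33] read 'b'  n6⇒n10  → match P0@[33:33]
[34] read 'a'  n10⇒n11
[35] read 'c'  n11⇒n12  → match P3@[31:35]
[36] read 'a'  n12⇒n18 (via fail)  → match P5@[35:36]
[37] read 'a'  n18⇒n6 (via fail)
[38] read 'a'  n6⇒n7
[39] read 'a'  n7⇒n8
[40] read 'b'  n8⇒n9  → match P0@[40:40],P2@[36:40]
[41] read 'c'  n9⇒n13 (via fail)
[42] read 'a'  n13⇒n18  → match P5@[41:42]
[43] read 'c'  n18⇒n13 (via fail)
[44] read 'a'  n13⇒n18  → match P5@[43:44]
[45] read 'c'  n18⇒n13 (via fail)
[46] read 'c'  n13⇒n13 (via fail)
[47] read 'a'  n13⇒n18  → match P5@[46:47]

Matches: [[3,0],[5,3],[8,5],[10,0],[12,3],[13,0],[14,0],[15,0],[15,6],[16,0],[16,1],[16,6],[17,0],[17,1],[17,6],[19,5],[22,0],[25,4],[26,0],[27,0],[30,0],[33,0],[35,3],[36,5],[40,0],[40,2],[42,5],[44,5],[47,5]]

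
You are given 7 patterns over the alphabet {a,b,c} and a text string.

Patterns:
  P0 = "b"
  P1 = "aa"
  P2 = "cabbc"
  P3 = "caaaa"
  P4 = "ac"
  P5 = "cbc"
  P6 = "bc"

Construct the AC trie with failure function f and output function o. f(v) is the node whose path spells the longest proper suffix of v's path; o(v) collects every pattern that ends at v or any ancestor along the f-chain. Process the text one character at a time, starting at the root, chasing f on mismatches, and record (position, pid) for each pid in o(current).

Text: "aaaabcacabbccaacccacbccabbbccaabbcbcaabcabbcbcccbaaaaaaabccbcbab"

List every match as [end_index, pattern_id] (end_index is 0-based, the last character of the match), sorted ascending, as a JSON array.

Construct AC machine:
Trie (insert patterns):
  0='ε' goto a→2 b→1 c→4
  1='b' goto c→15  [P0 ends]
  2='a' goto a→3 c→12
  3='aa' goto ·  [P1 ends]
  4='c' goto a→5 b→13
  5='ca' goto a→9 b→6
  6='cab' goto b→7
  7='cabb' goto c→8
  8='cabbc' goto ·  [P2 ends]
  9='caa' goto a→10
  10='caaa' goto a→11
  11='caaaa' goto ·  [P3 ends]
  12='ac' goto ·  [P4 ends]
  13='cb' goto c→14
  14='cbc' goto ·  [P5 ends]
  15='bc' goto ·  [P6 ends]

Failure links (BFS by depth):
  n1('b'): parent n0 fail=0; on 'b' 0 → fail=0;  out {0}∪∅={0}
  n2('a'): parent n0 fail=0; on 'a' 0 → fail=0;  out ∅∪∅=∅
  n4('c'): parent n0 fail=0; on 'c' 0 → fail=0;  out ∅∪∅=∅
  n3('aa'): parent n2 fail=0; on 'a' 0 → fail=2;  out {1}∪∅={1}
  n5('ca'): parent n4 fail=0; on 'a' 0 → fail=2;  out ∅∪∅=∅
  n12('ac'): parent n2 fail=0; on 'c' 0 → fail=4;  out {4}∪∅={4}
  n13('cb'): parent n4 fail=0; on 'b' 0 → fail=1;  out ∅∪{0}={0}
  n15('bc'): parent n1 fail=0; on 'c' 0 → fail=4;  out {6}∪∅={6}
  n6('cab'): parent n5 fail=2; on 'b' 2→0 → fail=1;  out ∅∪{0}={0}
  n9('caa'): parent n5 fail=2; on 'a' 2 → fail=3;  out ∅∪{1}={1}
  n14('cbc'): parent n13 fail=1; on 'c' 1 → fail=15;  out {5}∪{6}={5,6}
  n7('cabb'): parent n6 fail=1; on 'b' 1→0 → fail=1;  out ∅∪{0}={0}
  n10('caaa'): parent n9 fail=3; on 'a' 3→2 → fail=3;  out ∅∪{1}={1}
  n8('cabbc'): parent n7 fail=1; on 'c' 1 → fail=15;  out {2}∪{6}={2,6}
  n11('caaaa'): parent n10 fail=3; on 'a' 3→2 → fail=3;  out {3}∪{1}={1,3}

Scan:
pos 0 'a': at 2
pos 1 'a': at 3  ** P1@[0:1]
pos 2 'a': at 3 (via fail)  ** P1@[1:2]
pos 3 'a': at 3 (via fail)  ** P1@[2:3]
pos 4 'b': at 1 (via fail)  ** P0@[4:4]
pos 5 'c': at 15  ** P6@[4:5]
pos 6 'a': at 5 (via fail)
pos 7 'c': at 12 (via fail)  ** P4@[6:7]
pos 8 'a': at 5 (via fail)
pos 9 'b': at 6  ** P0@[9:9]
pos 10 'b': at 7  ** P0@[10:10]
pos 11 'c': at 8  ** P2@[7:11],P6@[10:11]
pos 12 'c': at 4 (via fail)
pos 13 'a': at 5
pos 14 'a': at 9  ** P1@[13:14]
pos 15 'c': at 12 (via fail)  ** P4@[14:15]
pos 16 'c': at 4 (via fail)
pos 17 'c': at 4 (via fail)
pos 18 'a': at 5
pos 19 'c': at 12 (via fail)  ** P4@[18:19]
pos 20 'b': at 13 (via fail)  ** P0@[20:20]
pos 21 'c': at 14  ** P5@[19:21],P6@[20:21]
pos 22 'c': at 4 (via fail)
pos 23 'a': at 5
pos 24 'b': at 6  ** P0@[24:24]
pos 25 'b': at 7  ** P0@[25:25]
pos 26 'b': at 1 (via fail)  ** P0@[26:26]
pos 27 'c': at 15  ** P6@[26:27]
pos 28 'c': at 4 (via fail)
pos 29 'a': at 5
pos 30 'a': at 9  ** P1@[29:30]
pos 31 'b': at 1 (via fail)  ** P0@[31:31]
pos 32 'b': at 1 (via fail)  ** P0@[32:32]
pos 33 'c': at 15  ** P6@[32:33]
pos 34 'b': at 13 (via fail)  ** P0@[34:34]
pos 35 'c': at 14  ** P5@[33:35],P6@[34:35]
pos 36 'a': at 5 (via fail)
pos 37 'a': at 9  ** P1@[36:37]
pos 38 'b': at 1 (via fail)  ** P0@[38:38]
pos 39 'c': at 15  ** P6@[38:39]
pos 40 'a': at 5 (via fail)
pos 41 'b': at 6  ** P0@[41:41]
pos 42 'b': at 7  ** P0@[42:42]
pos 43 'c': at 8  ** P2@[39:43],P6@[42:43]
pos 44 'b': at 13 (via fail)  ** P0@[44:44]
pos 45 'c': at 14  ** P5@[43:45],P6@[44:45]
pos 46 'c': at 4 (via fail)
pos 47 'c': at 4 (via fail)
pos 48 'b': at 13  ** P0@[48:48]
pos 49 'a': at 2 (via fail)
pos 50 'a': at 3  ** P1@[49:50]
pos 51 'a': at 3 (via fail)  ** P1@[50:51]
pos 52 'a': at 3 (via fail)  ** P1@[51:52]
pos 53 'a': at 3 (via fail)  ** P1@[52:53]
pos 54 'a': at 3 (via fail)  ** P1@[53:54]
pos 55 'a': at 3 (via fail)  ** P1@[54:55]
pos 56 'b': at 1 (via fail)  ** P0@[56:56]
pos 57 'c': at 15  ** P6@[56:57]
pos 58 'c': at 4 (via fail)
pos 59 'b': at 13  ** P0@[59:59]
pos 60 'c': at 14  ** P5@[58:60],P6@[59:60]
pos 61 'b': at 13 (via fail)  ** P0@[61:61]
pos 62 'a': at 2 (via fail)
pos 63 'b': at 1 (via fail)  ** P0@[63:63]

Matches: [[1,1],[2,1],[3,1],[4,0],[5,6],[7,4],[9,0],[10,0],[11,2],[11,6],[14,1],[15,4],[19,4],[20,0],[21,5],[21,6],[24,0],[25,0],[26,0],[27,6],[30,1],[31,0],[32,0],[33,6],[34,0],[35,5],[35,6],[37,1],[38,0],[39,6],[41,0],[42,0],[43,2],[43,6],[44,0],[45,5],[45,6],[48,0],[50,1],[51,1],[52,1],[53,1],[54,1],[55,1],[56,0],[57,6],[59,0],[60,5],[60,6],[61,0],[63,0]]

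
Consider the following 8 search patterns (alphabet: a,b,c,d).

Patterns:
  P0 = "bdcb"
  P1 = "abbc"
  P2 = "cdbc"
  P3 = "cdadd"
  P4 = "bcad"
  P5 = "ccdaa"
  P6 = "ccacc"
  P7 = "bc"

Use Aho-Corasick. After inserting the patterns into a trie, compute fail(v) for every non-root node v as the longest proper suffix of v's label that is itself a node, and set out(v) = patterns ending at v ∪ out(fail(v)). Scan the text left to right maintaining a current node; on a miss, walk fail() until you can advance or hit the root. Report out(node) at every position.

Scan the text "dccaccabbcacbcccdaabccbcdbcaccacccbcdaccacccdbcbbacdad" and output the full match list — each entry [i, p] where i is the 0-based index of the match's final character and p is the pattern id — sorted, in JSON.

Construct AC machine:
Trie (insert patterns):
  0='ε' goto a→5 b→1 c→9
  1='b' goto c→16 d→2
  2='bd' goto c→3
  3='bdc' goto b→4
  4='bdcb' goto ·  [P0 ends]
  5='a' goto b→6
  6='ab' goto b→7
  7='abb' goto c→8
  8='abbc' goto ·  [P1 ends]
  9='c' goto c→19 d→10
  10='cd' goto a→13 b→11
  11='cdb' goto c→12
  12='cdbc' goto ·  [P2 ends]
  13='cda' goto d→14
  14='cdad' goto d→15
  15='cdadd' goto ·  [P3 ends]
  16='bc' goto a→17  [P7 ends]
  17='bca' goto d→18
  18='bcad' goto ·  [P4 ends]
  19='cc' goto a→23 d→20
  20='ccd' goto a→21
  21='ccda' goto a→22
  22='ccdaa' goto ·  [P5 ends]
  23='cca' goto c→24
  24='ccac' goto c→25
  25='ccacc' goto ·  [P6 ends]

BFS fail/out derivation:
  fail(1) 'b': from fail(0)=0 chase 'b': 0 ⇒ 0;  out=∅∪out(0)=∅
  fail(5) 'a': from fail(0)=0 chase 'a': 0 ⇒ 0;  out=∅∪out(0)=∅
  fail(9) 'c': from fail(0)=0 chase 'c': 0 ⇒ 0;  out=∅∪out(0)=∅
  fail(2) 'bd': from fail(1)=0 chase 'd': 0 ⇒ 0;  out=∅∪out(0)=∅
  fail(6) 'ab': from fail(5)=0 chase 'b': 0 ⇒ 1;  out=∅∪out(1)=∅
  fail(10) 'cd': from fail(9)=0 chase 'd': 0 ⇒ 0;  out=∅∪out(0)=∅
  fail(16) 'bc': from fail(1)=0 chase 'c': 0 ⇒ 9;  out={7}∪out(9)={7}
  fail(19) 'cc': from fail(9)=0 chase 'c': 0 ⇒ 9;  out=∅∪out(9)=∅
  fail(3) 'bdc': from fail(2)=0 chase 'c': 0 ⇒ 9;  out=∅∪out(9)=∅
  fail(7) 'abb': from fail(6)=1 chase 'b': 1→0 ⇒ 1;  out=∅∪out(1)=∅
  fail(11) 'cdb': from fail(10)=0 chase 'b': 0 ⇒ 1;  out=∅∪out(1)=∅
  fail(13) 'cda': from fail(10)=0 chase 'a': 0 ⇒ 5;  out=∅∪out(5)=∅
  fail(17) 'bca': from fail(16)=9 chase 'a': 9→0 ⇒ 5;  out=∅∪out(5)=∅
  fail(20) 'ccd': from fail(19)=9 chase 'd': 9 ⇒ 10;  out=∅∪out(10)=∅
  fail(23) 'cca': from fail(19)=9 chase 'a': 9→0 ⇒ 5;  out=∅∪out(5)=∅
  fail(4) 'bdcb': from fail(3)=9 chase 'b': 9→0 ⇒ 1;  out={0}∪out(1)={0}
  fail(8) 'abbc': from fail(7)=1 chase 'c': 1 ⇒ 16;  out={1}∪out(16)={1,7}
  fail(12) 'cdbc': from fail(11)=1 chase 'c': 1 ⇒ 16;  out={2}∪out(16)={2,7}
  fail(14) 'cdad': from fail(13)=5 chase 'd': 5→0 ⇒ 0;  out=∅∪out(0)=∅
  fail(18) 'bcad': from fail(17)=5 chase 'd': 5→0 ⇒ 0;  out={4}∪out(0)={4}
  fail(21) 'ccda': from fail(20)=10 chase 'a': 10 ⇒ 13;  out=∅∪out(13)=∅
  fail(24) 'ccac': from fail(23)=5 chase 'c': 5→0 ⇒ 9;  out=∅∪out(9)=∅
  fail(15) 'cdadd': from fail(14)=0 chase 'd': 0 ⇒ 0;  out={3}∪out(0)={3}
  fail(22) 'ccdaa': from fail(21)=13 chase 'a': 13→5→0 ⇒ 5;  out={5}∪out(5)={5}
  fail(25) 'ccacc': from fail(24)=9 chase 'c': 9 ⇒ 19;  out={6}∪out(19)={6}

Scan:
[0] read 'd'  n0⇒n0
[1] read 'c'  n0⇒n9
[2] read 'c'  n9⇒n19
[3] read 'a'  n19⇒n23
[4] read 'c'  n23⇒n24
[5] read 'c'  n24⇒n25  → match P6@[1:5]
[6] read 'a'  n25⇒n23 (via fail)
[7] read 'b'  n23⇒n6 (via fail)
[8] read 'b'  n6⇒n7
[9] read 'c'  n7⇒n8  → match P1@[6:9],P7@[8:9]
[10] read 'a'  n8⇒n17 (via fail)
[11] read 'c'  n17⇒n9 (via fail)
[12] read 'b'  n9⇒n1 (via fail)
[13] read 'c'  n1⇒n16  → match P7@[12:13]
[14] read 'c'  n16⇒n19 (via fail)
[15] read 'c'  n19⇒n19 (via fail)
[16] read 'd'  n19⇒n20
[17] read 'a'  n20⇒n21
[18] read 'a'  n21⇒n22  → match P5@[14:18]
[19] read 'b'  n22⇒n6 (via fail)
[20] read 'c'  n6⇒n16 (via fail)  → match P7@[19:20]
[21] read 'c'  n16⇒n19 (via fail)
[22] read 'b'  n19⇒n1 (via fail)
[23] read 'c'  n1⇒n16  → match P7@[22:23]
[24] read 'd'  n16⇒n10 (via fail)
[25] read 'b'  n10⇒n11
[26] read 'c'  n11⇒n12  → match P2@[23:26],P7@[25:26]
[27] read 'a'  n12⇒n17 (via fail)
[28] read 'c'  n17⇒n9 (via fail)
[29] read 'c'  n9⇒n19
[30] read 'a'  n19⇒n23
[31] read 'c'  n23⇒n24
[32] read 'c'  n24⇒n25  → match P6@[28:32]
[33] read 'c'  n25⇒n19 (via fail)
[34] read 'b'  n19⇒n1 (via fail)
[35] read 'c'  n1⇒n16  → match P7@[34:35]
[36] read 'd'  n16⇒n10 (via fail)
[37] read 'a'  n10⇒n13
[38] read 'c'  n13⇒n9 (via fail)
[39] read 'c'  n9⇒n19
[40] read 'a'  n19⇒n23
[41] read 'c'  n23⇒n24
[42] read 'c'  n24⇒n25  → match P6@[38:42]
[43] read 'c'  n25⇒n19 (via fail)
[44] read 'd'  n19⇒n20
[45] read 'b'  n20⇒n11 (via fail)
[46] read 'c'  n11⇒n12  → match P2@[43:46],P7@[45:46]
[47] read 'b'  n12⇒n1 (via fail)
[48] read 'b'  n1⇒n1 (via fail)
[49] read 'a'  n1⇒n5 (via fail)
[50] read 'c'  n5⇒n9 (via fail)
[51] read 'd'  n9⇒n10
[52] read 'a'  n10⇒n13
[53] read 'd'  n13⇒n14

Result: [[5,6],[9,1],[9,7],[13,7],[18,5],[20,7],[23,7],[26,2],[26,7],[32,6],[35,7],[42,6],[46,2],[46,7]]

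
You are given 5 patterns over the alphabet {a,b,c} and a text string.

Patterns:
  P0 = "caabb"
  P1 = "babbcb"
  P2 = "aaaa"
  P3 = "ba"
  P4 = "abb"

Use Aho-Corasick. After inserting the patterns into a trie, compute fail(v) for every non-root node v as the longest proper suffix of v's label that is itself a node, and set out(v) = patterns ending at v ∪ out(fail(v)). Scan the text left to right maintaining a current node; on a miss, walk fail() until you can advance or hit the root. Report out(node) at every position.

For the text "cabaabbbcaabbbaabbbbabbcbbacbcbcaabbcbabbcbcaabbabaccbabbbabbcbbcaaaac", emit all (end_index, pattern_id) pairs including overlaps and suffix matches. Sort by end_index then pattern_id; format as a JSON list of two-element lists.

Construct AC machine:
Trie (insert patterns):
  n0 'ε': a→12 b→6 c→1
  n1 'c': a→2
  n2 'ca': a→3
  n3 'caa': b→4
  n4 'caab': b→5
  n5 'caabb': ·  [P0 ends]
  n6 'b': a→7
  n7 'ba': b→8  [P3 ends]
  n8 'bab': b→9
  n9 'babb': c→10
  n10 'babbc': b→11
  n11 'babbcb': ·  [P1 ends]
  n12 'a': a→13 b→16
  n13 'aa': a→14
  n14 'aaa': a→15
  n15 'aaaa': ·  [P2 ends]
  n16 'ab': b→17
  n17 'abb': ·  [P4 ends]

Failure links (BFS by depth):
  fail(1) 'c': from fail(0)=0 chase 'c': 0 ⇒ 0;  out=∅∪out(0)=∅
  fail(6) 'b': from fail(0)=0 chase 'b': 0 ⇒ 0;  out=∅∪out(0)=∅
  fail(12) 'a': from fail(0)=0 chase 'a': 0 ⇒ 0;  out=∅∪out(0)=∅
  fail(2) 'ca': from fail(1)=0 chase 'a': 0 ⇒ 12;  out=∅∪out(12)=∅
  fail(7) 'ba': from fail(6)=0 chase 'a': 0 ⇒ 12;  out={3}∪out(12)={3}
  fail(13) 'aa': from fail(12)=0 chase 'a': 0 ⇒ 12;  out=∅∪out(12)=∅
  fail(16) 'ab': from fail(12)=0 chase 'b': 0 ⇒ 6;  out=∅∪out(6)=∅
  fail(3) 'caa': from fail(2)=12 chase 'a': 12 ⇒ 13;  out=∅∪out(13)=∅
  fail(8) 'bab': from fail(7)=12 chase 'b': 12 ⇒ 16;  out=∅∪out(16)=∅
  fail(14) 'aaa': from fail(13)=12 chase 'a': 12 ⇒ 13;  out=∅∪out(13)=∅
  fail(17) 'abb': from fail(16)=6 chase 'b': 6→0 ⇒ 6;  out={4}∪out(6)={4}
  fail(4) 'caab': from fail(3)=13 chase 'b': 13→12 ⇒ 16;  out=∅∪out(16)=∅
  fail(9) 'babb': from fail(8)=16 chase 'b': 16 ⇒ 17;  out=∅∪out(17)={4}
  fail(15) 'aaaa': from fail(14)=13 chase 'a': 13 ⇒ 14;  out={2}∪out(14)={2}
  fail(5) 'caabb': from fail(4)=16 chase 'b': 16 ⇒ 17;  out={0}∪out(17)={0,4}
  fail(10) 'babbc': from fail(9)=17 chase 'c': 17→6→0 ⇒ 1;  out=∅∪out(1)=∅
  fail(11) 'babbcb': from fail(10)=1 chase 'b': 1→0 ⇒ 6;  out={1}∪out(6)={1}

Scan:
i=0 'c': node 0→1
i=1 'a': node 1→2
i=2 'b': node 2→16 (via fail)
i=3 'a': node 16→7 (via fail)  emit P3@[2:3]
i=4 'a': node 7→13 (via fail)
i=5 'b': node 13→16 (via fail)
i=6 'b': node 16→17  emit P4@[4:6]
i=7 'b': node 17→6 (via fail)
i=8 'c': node 6→1 (via fail)
i=9 'a': node 1→2
i=10 'a': node 2→3
i=11 'b': node 3→4
i=12 'b': node 4→5  emit P0@[8:12],P4@[10:12]
i=13 'b': node 5→6 (via fail)
i=14 'a': node 6→7  emit P3@[13:14]
i=15 'a': node 7→13 (via fail)
i=16 'b': node 13→16 (via fail)
i=17 'b': node 16→17  emit P4@[15:17]
i=18 'b': node 17→6 (via fail)
i=19 'b': node 6→6 (via fail)
i=20 'a': node 6→7  emit P3@[19:20]
i=21 'b': node 7→8
i=22 'b': node 8→9  emit P4@[20:22]
i=23 'c': node 9→10
i=24 'b': node 10→11  emit P1@[19:24]
i=25 'b': node 11→6 (via fail)
i=26 'a': node 6→7  emit P3@[25:26]
i=27 'c': node 7→1 (via fail)
i=28 'b': node 1→6 (via fail)
i=29 'c': node 6→1 (via fail)
i=30 'b': node 1→6 (via fail)
i=31 'c': node 6→1 (via fail)
i=32 'a': node 1→2
i=33 'a': node 2→3
i=34 'b': node 3→4
i=35 'b': node 4→5  emit P0@[31:35],P4@[33:35]
i=36 'c': node 5→1 (via fail)
i=37 'b': node 1→6 (via fail)
i=38 'a': node 6→7  emit P3@[37:38]
i=39 'b': node 7→8
i=40 'b': node 8→9  emit P4@[38:40]
i=41 'c': node 9→10
i=42 'b': node 10→11  emit P1@[37:42]
i=43 'c': node 11→1 (via fail)
i=44 'a': node 1→2
i=45 'a': node 2→3
i=46 'b': node 3→4
i=47 'b': node 4→5  emit P0@[43:47],P4@[45:47]
i=48 'a': node 5→7 (via fail)  emit P3@[47:48]
i=49 'b': node 7→8
i=50 'a': node 8→7 (via fail)  emit P3@[49:50]
i=51 'c': node 7→1 (via fail)
i=52 'c': node 1→1 (via fail)
i=53 'b': node 1→6 (via fail)
i=54 'a': node 6→7  emit P3@[53:54]
i=55 'b': node 7→8
i=56 'b': node 8→9  emit P4@[54:56]
i=57 'b': node 9→6 (via fail)
i=58 'a': node 6→7  emit P3@[57:58]
i=59 'b': node 7→8
i=60 'b': node 8→9  emit P4@[58:60]
i=61 'c': node 9→10
i=62 'b': node 10→11  emit P1@[57:62]
i=63 'b': node 11→6 (via fail)
i=64 'c': node 6→1 (via fail)
i=65 'a': node 1→2
i=66 'a': node 2→3
i=67 'a': node 3→14 (via fail)
i=68 'a': node 14→15  emit P2@[65:68]
i=69 'c': node 15→1 (via fail)

Matches: [[3,3],[6,4],[12,0],[12,4],[14,3],[17,4],[20,3],[22,4],[24,1],[26,3],[35,0],[35,4],[38,3],[40,4],[42,1],[47,0],[47,4],[48,3],[50,3],[54,3],[56,4],[58,3],[60,4],[62,1],[68,2]]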